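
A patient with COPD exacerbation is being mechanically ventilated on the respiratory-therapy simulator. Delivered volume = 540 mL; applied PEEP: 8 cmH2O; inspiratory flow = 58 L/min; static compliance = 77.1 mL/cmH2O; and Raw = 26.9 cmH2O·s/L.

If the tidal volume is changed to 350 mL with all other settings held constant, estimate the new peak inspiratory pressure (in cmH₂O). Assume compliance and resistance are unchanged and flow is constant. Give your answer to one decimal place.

Flow: 58 L/min ÷ 60 = 0.9667 L/s.
PIP = Vt/C + R·V̇ + PEEP (constant-flow equation of motion).
Only the elastic term changes: ΔPIP = ΔVt / C = (350 − 540) / 77.1 = -2.464 cmH2O.
Original PIP = 540/77.1 + 26.9×0.9667 + 8 = 41.008 cmH2O; new PIP = 41.008 + (-2.464) = 38.544 cmH2O.

38.5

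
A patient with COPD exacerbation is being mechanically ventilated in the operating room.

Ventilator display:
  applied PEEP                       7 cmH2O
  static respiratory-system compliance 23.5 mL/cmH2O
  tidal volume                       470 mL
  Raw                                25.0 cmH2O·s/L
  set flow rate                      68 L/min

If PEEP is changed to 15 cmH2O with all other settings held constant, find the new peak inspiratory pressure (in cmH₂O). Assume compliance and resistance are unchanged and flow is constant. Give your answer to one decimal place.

63.3

Flow: 68 L/min ÷ 60 = 1.1333 L/s.
PIP = Vt/C + R·V̇ + PEEP (constant-flow equation of motion).
Only the baseline term changes: ΔPIP = ΔPEEP = 15 − 7 = 8.0 cmH2O.
Original PIP = 470/23.5 + 25.0×1.1333 + 7 = 55.333 cmH2O; new PIP = 55.333 + (8.0) = 63.333 cmH2O.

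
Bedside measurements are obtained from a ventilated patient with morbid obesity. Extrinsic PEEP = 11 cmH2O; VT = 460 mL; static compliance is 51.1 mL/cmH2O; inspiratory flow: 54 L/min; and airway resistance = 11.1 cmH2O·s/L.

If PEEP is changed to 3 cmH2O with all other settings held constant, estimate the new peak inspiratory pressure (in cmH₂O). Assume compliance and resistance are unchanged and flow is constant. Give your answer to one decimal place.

Flow: 54 L/min ÷ 60 = 0.9 L/s.
PIP = Vt/C + R·V̇ + PEEP (constant-flow equation of motion).
Only the baseline term changes: ΔPIP = ΔPEEP = 3 − 11 = -8.0 cmH2O.
Original PIP = 460/51.1 + 11.1×0.9 + 11 = 29.992 cmH2O; new PIP = 29.992 + (-8.0) = 21.992 cmH2O.

22.0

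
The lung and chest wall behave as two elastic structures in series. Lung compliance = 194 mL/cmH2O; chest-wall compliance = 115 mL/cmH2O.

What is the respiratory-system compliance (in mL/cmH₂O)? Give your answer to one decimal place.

Lung and chest wall are elastances in series: 1/Crs = 1/CL + 1/Ccw.
1/Crs = 1/194 + 1/115 = 0.01385.
Crs = 72.202 mL/cmH2O.

72.2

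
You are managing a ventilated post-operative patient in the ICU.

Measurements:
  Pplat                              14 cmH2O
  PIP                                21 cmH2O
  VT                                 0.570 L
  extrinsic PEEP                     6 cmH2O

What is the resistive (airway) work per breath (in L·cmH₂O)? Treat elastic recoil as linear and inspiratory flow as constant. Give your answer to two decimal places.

3.99

With constant inspiratory flow the resistive pressure is constant at PIP − Pplat = 21 − 14 = 7.0 cmH2O, so resistive work = 7.0 × 0.570 = 3.99 L·cmH2O.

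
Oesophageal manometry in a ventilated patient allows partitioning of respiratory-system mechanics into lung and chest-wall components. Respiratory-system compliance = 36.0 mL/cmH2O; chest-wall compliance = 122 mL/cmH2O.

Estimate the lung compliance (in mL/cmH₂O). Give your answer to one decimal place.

51.1

1/CL = 1/Crs − 1/Ccw.
1/CL = 1/36.0 − 1/122 = 0.01958.
CL = 51.073 mL/cmH2O.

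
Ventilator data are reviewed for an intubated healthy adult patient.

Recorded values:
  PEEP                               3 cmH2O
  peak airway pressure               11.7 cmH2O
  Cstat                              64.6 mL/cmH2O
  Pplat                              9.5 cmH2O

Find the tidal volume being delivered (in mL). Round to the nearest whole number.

Vt = Cstat × (Pplat − PEEP) = 64.6 × (9.5 − 3) = 64.6 × 6.5 = 419.9 mL.

420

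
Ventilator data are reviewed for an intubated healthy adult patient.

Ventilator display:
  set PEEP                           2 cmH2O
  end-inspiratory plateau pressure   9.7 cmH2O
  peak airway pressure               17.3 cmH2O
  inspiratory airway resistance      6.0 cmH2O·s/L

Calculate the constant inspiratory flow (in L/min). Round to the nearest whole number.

76

flow = (PIP − Pplat) / Raw = (17.3 − 9.7) / 6.0 = 1.267 L/s × 60 = 76.02 L/min.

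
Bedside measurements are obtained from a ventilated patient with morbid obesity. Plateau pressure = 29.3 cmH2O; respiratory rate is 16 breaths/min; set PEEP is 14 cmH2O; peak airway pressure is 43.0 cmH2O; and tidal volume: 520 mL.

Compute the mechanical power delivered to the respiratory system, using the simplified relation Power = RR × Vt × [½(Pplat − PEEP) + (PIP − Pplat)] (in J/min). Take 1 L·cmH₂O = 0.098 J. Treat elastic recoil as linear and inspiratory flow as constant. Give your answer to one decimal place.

17.4

Per-breath work = Vt × [½(Pplat−PEEP) + (PIP−Pplat)] = 0.520 × [0.5×15.3 + 13.7] = 0.520 × 21.35 = 11.102 L·cmH2O.
Power = 16 × 11.102 = 177.63 L·cmH2O/min.
× 0.098 J/(L·cmH2O) → 17.408 J/min.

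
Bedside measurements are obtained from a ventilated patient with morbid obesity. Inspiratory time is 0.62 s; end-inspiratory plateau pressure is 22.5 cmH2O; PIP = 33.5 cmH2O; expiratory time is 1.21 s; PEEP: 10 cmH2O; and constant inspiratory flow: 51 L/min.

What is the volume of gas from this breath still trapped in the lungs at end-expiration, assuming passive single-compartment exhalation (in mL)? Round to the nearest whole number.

57

Flow: 51 L/min ÷ 60 = 0.85 L/s.
Vt = flow × Ti = 0.85 L/s × 0.62 s × 1000 mL/L = 527.0 mL.
R = (PIP − Pplat)/V̇ = (33.5 − 22.5) / 0.85 = 11.0/0.85 = 12.941 cmH2O·s/L.
C = Vt/(Pplat − PEEP) = 527.0 / (22.5 − 10) = 527.0/12.5 = 42.16 mL/cmH2O.
τ = R × C = 12.941 × 0.04216 L/cmH2O = 0.5456 s.
Fraction remaining = e^(−Te/τ) = e^(−1.21/0.5456) = 0.1089.
Trapped volume = 527.0 × 0.1089 = 57.39 mL.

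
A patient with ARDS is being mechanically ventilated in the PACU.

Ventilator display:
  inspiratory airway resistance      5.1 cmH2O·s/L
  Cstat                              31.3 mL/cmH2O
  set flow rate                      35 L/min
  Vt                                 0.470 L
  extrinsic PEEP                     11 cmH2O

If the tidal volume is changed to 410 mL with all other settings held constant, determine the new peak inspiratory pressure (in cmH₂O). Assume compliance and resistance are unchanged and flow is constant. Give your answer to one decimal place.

Flow: 35 L/min ÷ 60 = 0.5833 L/s.
PIP = Vt/C + R·V̇ + PEEP (constant-flow equation of motion).
Only the elastic term changes: ΔPIP = ΔVt / C = (410 − 470) / 31.3 = -1.917 cmH2O.
Original PIP = 470/31.3 + 5.1×0.5833 + 11 = 28.991 cmH2O; new PIP = 28.991 + (-1.917) = 27.074 cmH2O.

27.1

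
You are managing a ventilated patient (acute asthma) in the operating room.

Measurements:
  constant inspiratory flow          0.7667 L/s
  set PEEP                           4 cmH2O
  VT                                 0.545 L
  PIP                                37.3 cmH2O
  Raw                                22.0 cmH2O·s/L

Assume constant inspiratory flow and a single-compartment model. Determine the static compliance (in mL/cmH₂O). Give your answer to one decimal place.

Equation of motion (constant flow): PIP = Vt/C + R·V̇ + PEEP.
Vt/C = PIP − R·V̇ − PEEP = 37.3 − 22.0×0.7667 − 4 = 37.3 − 16.867 − 4 = 16.433 cmH2O.
C = Vt / 16.433 = 545 / 16.433 = 33.165 mL/cmH2O.

33.2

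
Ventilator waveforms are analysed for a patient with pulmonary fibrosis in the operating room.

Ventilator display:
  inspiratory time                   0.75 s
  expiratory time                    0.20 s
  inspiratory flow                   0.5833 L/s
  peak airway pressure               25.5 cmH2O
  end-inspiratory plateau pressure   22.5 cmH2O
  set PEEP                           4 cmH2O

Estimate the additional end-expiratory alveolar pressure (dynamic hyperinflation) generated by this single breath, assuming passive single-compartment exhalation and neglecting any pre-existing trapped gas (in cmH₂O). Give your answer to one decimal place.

Vt = flow × Ti = 0.5833 L/s × 0.75 s × 1000 mL/L = 437.48 mL.
R = (PIP − Pplat)/V̇ = (25.5 − 22.5) / 0.5833 = 3.0/0.5833 = 5.143 cmH2O·s/L.
C = Vt/(Pplat − PEEP) = 437.48 / (22.5 − 4) = 437.48/18.5 = 23.648 mL/cmH2O.
τ = R × C = 5.143 × 0.02365 L/cmH2O = 0.1216 s.
Fraction remaining = e^(−Te/τ) = e^(−0.20/0.1216) = 0.1931; trapped volume = 437.48 × 0.1931 = 84.477 mL.
Additional alveolar pressure from trapping ≈ V_trapped / C = 84.477 / 23.648 = 3.572 cmH2O.

3.6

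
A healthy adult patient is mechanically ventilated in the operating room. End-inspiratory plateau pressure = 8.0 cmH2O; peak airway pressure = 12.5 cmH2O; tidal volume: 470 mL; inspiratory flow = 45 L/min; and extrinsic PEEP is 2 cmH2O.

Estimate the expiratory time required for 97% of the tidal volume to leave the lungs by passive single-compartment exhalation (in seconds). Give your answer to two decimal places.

1.65

Flow: 45 L/min ÷ 60 = 0.75 L/s.
R = (PIP − Pplat)/V̇ = (12.5 − 8.0) / 0.75 = 4.5/0.75 = 6.0 cmH2O·s/L.
C = Vt/(Pplat − PEEP) = 470.0 / (8.0 − 2) = 470.0/6.0 = 78.333 mL/cmH2O.
τ = R × C = 6.0 × 0.07833 L/cmH2O = 0.47 s.
t = −τ·ln(1 − 0.97) = −0.47·ln(0.03) = 1.648 s.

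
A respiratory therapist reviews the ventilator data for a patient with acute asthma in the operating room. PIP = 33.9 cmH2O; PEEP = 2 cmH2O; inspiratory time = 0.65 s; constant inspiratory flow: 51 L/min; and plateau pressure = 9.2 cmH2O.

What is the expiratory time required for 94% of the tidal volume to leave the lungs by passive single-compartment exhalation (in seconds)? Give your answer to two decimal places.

Flow: 51 L/min ÷ 60 = 0.85 L/s.
Vt = flow × Ti = 0.85 L/s × 0.65 s × 1000 mL/L = 552.5 mL.
R = (PIP − Pplat)/V̇ = (33.9 − 9.2) / 0.85 = 24.7/0.85 = 29.059 cmH2O·s/L.
C = Vt/(Pplat − PEEP) = 552.5 / (9.2 − 2) = 552.5/7.2 = 76.736 mL/cmH2O.
τ = R × C = 29.059 × 0.07674 L/cmH2O = 2.23 s.
t = −τ·ln(1 − 0.94) = −2.23·ln(0.06) = 6.274 s.

6.27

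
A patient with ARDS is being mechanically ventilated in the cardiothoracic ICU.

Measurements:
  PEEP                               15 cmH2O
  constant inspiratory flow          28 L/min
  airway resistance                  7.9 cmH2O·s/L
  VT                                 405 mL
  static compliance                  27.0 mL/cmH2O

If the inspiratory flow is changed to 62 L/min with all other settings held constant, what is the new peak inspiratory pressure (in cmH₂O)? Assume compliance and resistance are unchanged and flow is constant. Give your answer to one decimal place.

Flow: 28 L/min ÷ 60 = 0.4667 L/s.
New flow: 62 L/min ÷ 60 = 1.0333 L/s.
PIP = Vt/C + R·V̇ + PEEP (constant-flow equation of motion).
Only the resistive term changes: ΔPIP = R × ΔV̇ = 7.9 × (1.0333 − 0.4667) = 7.9 × 0.5666 = 4.476 cmH2O.
Original PIP = 405/27.0 + 7.9×0.4667 + 15 = 33.687 cmH2O; new PIP = 33.687 + (4.476) = 38.163 cmH2O.

38.2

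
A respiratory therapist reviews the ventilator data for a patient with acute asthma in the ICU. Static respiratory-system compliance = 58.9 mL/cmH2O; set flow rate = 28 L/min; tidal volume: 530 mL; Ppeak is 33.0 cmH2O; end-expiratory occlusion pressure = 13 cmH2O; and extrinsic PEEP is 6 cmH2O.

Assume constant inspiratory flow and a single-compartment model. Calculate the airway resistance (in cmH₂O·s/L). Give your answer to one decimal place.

Flow: 28 L/min ÷ 60 = 0.4667 L/s.
Total PEEP = 13 cmH2O (set 6 + intrinsic 7); this is the baseline alveolar pressure.
Equation of motion (constant flow): PIP = Vt/C + R·V̇ + PEEP.
R·V̇ = PIP − Vt/C − PEEP = 33.0 − 530/58.9 − 13 = 33.0 − 8.998 − 13 = 11.002 cmH2O.
R = 11.002 / 0.4667 = 23.574 cmH2O·s/L.

23.6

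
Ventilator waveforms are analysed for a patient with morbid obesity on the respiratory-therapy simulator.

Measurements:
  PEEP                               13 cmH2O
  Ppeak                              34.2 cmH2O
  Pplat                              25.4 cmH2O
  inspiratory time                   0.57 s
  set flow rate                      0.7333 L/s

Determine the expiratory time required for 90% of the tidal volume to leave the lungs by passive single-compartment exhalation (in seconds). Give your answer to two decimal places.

Vt = flow × Ti = 0.7333 L/s × 0.57 s × 1000 mL/L = 417.98 mL.
R = (PIP − Pplat)/V̇ = (34.2 − 25.4) / 0.7333 = 8.8/0.7333 = 12.001 cmH2O·s/L.
C = Vt/(Pplat − PEEP) = 417.98 / (25.4 − 13) = 417.98/12.4 = 33.708 mL/cmH2O.
τ = R × C = 12.001 × 0.03371 L/cmH2O = 0.4046 s.
t = −τ·ln(1 − 0.90) = −0.4046·ln(0.1) = 0.9316 s.

0.93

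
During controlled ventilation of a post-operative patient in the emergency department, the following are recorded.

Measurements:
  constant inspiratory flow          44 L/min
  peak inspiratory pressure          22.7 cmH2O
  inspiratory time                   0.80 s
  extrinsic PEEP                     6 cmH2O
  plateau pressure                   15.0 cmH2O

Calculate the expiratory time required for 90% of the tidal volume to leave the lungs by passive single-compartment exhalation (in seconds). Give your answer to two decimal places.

1.58

Flow: 44 L/min ÷ 60 = 0.7333 L/s.
Vt = flow × Ti = 0.7333 L/s × 0.80 s × 1000 mL/L = 586.64 mL.
R = (PIP − Pplat)/V̇ = (22.7 − 15.0) / 0.7333 = 7.7/0.7333 = 10.5 cmH2O·s/L.
C = Vt/(Pplat − PEEP) = 586.64 / (15.0 − 6) = 586.64/9.0 = 65.182 mL/cmH2O.
τ = R × C = 10.5 × 0.06518 L/cmH2O = 0.6844 s.
t = −τ·ln(1 − 0.90) = −0.6844·ln(0.1) = 1.576 s.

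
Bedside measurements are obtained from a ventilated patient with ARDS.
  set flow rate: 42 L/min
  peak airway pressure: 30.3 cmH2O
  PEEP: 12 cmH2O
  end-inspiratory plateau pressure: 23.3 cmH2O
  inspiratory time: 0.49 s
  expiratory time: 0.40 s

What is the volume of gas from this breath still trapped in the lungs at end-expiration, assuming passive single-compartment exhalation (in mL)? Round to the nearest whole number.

Flow: 42 L/min ÷ 60 = 0.7 L/s.
Vt = flow × Ti = 0.7 L/s × 0.49 s × 1000 mL/L = 343.0 mL.
R = (PIP − Pplat)/V̇ = (30.3 − 23.3) / 0.7 = 7.0/0.7 = 10.0 cmH2O·s/L.
C = Vt/(Pplat − PEEP) = 343.0 / (23.3 − 12) = 343.0/11.3 = 30.354 mL/cmH2O.
τ = R × C = 10.0 × 0.03035 L/cmH2O = 0.3035 s.
Fraction remaining = e^(−Te/τ) = e^(−0.40/0.3035) = 0.2677.
Trapped volume = 343.0 × 0.2677 = 91.821 mL.

92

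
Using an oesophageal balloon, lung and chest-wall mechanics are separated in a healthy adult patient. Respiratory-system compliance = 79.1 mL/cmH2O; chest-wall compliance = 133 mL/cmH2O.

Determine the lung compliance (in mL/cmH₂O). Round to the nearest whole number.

1/CL = 1/Crs − 1/Ccw.
1/CL = 1/79.1 − 1/133 = 0.005123.
CL = 195.2 mL/cmH2O.

195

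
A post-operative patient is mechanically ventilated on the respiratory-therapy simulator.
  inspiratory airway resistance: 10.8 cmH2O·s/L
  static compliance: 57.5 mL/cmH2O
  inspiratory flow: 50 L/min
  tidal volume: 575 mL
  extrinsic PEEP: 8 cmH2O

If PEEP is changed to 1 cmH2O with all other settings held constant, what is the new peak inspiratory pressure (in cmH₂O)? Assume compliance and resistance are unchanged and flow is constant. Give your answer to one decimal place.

20.0

Flow: 50 L/min ÷ 60 = 0.8333 L/s.
PIP = Vt/C + R·V̇ + PEEP (constant-flow equation of motion).
Only the baseline term changes: ΔPIP = ΔPEEP = 1 − 8 = -7.0 cmH2O.
Original PIP = 575/57.5 + 10.8×0.8333 + 8 = 27.0 cmH2O; new PIP = 27.0 + (-7.0) = 20.0 cmH2O.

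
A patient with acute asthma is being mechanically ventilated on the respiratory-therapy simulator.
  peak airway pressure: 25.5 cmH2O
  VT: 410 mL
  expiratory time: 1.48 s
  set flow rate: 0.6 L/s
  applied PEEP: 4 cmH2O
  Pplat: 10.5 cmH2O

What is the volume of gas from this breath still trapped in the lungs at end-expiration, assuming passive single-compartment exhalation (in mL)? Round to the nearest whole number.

R = (PIP − Pplat)/V̇ = (25.5 − 10.5) / 0.6 = 15.0/0.6 = 25.0 cmH2O·s/L.
C = Vt/(Pplat − PEEP) = 410.0 / (10.5 − 4) = 410.0/6.5 = 63.077 mL/cmH2O.
τ = R × C = 25.0 × 0.06308 L/cmH2O = 1.577 s.
Fraction remaining = e^(−Te/τ) = e^(−1.48/1.577) = 0.3912.
Trapped volume = 410.0 × 0.3912 = 160.39 mL.

160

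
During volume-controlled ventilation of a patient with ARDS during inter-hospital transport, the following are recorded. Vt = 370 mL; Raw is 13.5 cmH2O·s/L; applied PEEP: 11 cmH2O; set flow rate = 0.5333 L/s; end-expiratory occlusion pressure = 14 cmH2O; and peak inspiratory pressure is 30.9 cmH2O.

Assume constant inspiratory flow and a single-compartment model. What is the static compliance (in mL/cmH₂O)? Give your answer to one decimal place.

Total PEEP = 14 cmH2O (set 11 + intrinsic 3); this is the baseline alveolar pressure.
Equation of motion (constant flow): PIP = Vt/C + R·V̇ + PEEP.
Vt/C = PIP − R·V̇ − PEEP = 30.9 − 13.5×0.5333 − 14 = 30.9 − 7.2 − 14 = 9.7 cmH2O.
C = Vt / 9.7 = 370 / 9.7 = 38.144 mL/cmH2O.

38.1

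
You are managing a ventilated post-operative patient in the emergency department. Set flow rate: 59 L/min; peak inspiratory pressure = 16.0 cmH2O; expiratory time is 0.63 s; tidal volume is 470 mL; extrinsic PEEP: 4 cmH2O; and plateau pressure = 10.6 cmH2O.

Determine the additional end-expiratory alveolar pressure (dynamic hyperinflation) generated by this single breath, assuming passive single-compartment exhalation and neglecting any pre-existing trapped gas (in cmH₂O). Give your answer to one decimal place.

1.3

Flow: 59 L/min ÷ 60 = 0.9833 L/s.
R = (PIP − Pplat)/V̇ = (16.0 − 10.6) / 0.9833 = 5.4/0.9833 = 5.492 cmH2O·s/L.
C = Vt/(Pplat − PEEP) = 470.0 / (10.6 − 4) = 470.0/6.6 = 71.212 mL/cmH2O.
τ = R × C = 5.492 × 0.07121 L/cmH2O = 0.3911 s.
Fraction remaining = e^(−Te/τ) = e^(−0.63/0.3911) = 0.1997; trapped volume = 470.0 × 0.1997 = 93.859 mL.
Additional alveolar pressure from trapping ≈ V_trapped / C = 93.859 / 71.212 = 1.318 cmH2O.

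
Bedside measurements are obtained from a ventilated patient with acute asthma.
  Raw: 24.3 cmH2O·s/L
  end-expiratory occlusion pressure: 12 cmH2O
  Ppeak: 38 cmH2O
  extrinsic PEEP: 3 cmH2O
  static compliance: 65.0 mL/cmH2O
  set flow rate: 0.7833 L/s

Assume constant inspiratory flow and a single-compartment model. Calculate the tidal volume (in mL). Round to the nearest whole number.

Total PEEP = 12 cmH2O (set 3 + intrinsic 9); this is the baseline alveolar pressure.
Equation of motion (constant flow): PIP = Vt/C + R·V̇ + PEEP.
Vt/C = PIP − R·V̇ − PEEP = 38 − 19.034 − 12 = 6.966 cmH2O.
Vt = C × 6.966 = 65.0 × 6.966 = 452.79 mL.

453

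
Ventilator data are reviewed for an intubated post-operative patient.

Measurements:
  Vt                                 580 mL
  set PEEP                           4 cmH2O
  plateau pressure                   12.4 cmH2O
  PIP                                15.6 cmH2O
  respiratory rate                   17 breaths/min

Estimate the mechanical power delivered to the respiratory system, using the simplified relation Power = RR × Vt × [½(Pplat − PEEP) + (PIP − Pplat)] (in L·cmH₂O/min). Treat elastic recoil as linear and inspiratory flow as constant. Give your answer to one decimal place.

Per-breath work = Vt × [½(Pplat−PEEP) + (PIP−Pplat)] = 0.580 × [0.5×8.4 + 3.2] = 0.580 × 7.4 = 4.292 L·cmH2O.
Power = 17 × 4.292 = 72.964 L·cmH2O/min.

73.0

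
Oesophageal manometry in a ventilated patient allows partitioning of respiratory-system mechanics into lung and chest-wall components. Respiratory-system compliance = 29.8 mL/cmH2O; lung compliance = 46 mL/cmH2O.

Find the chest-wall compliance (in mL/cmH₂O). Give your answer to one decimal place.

1/Ccw = 1/Crs − 1/CL.
1/Ccw = 1/29.8 − 1/46 = 0.01182.
Ccw = 84.602 mL/cmH2O.

84.6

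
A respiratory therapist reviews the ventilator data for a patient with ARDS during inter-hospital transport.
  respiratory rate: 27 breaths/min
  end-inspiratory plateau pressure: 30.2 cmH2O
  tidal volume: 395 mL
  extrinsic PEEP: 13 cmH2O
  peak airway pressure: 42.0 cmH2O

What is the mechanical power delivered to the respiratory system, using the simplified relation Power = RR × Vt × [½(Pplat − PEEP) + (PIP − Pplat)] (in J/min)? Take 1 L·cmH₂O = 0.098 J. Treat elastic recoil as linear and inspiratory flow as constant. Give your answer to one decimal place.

Per-breath work = Vt × [½(Pplat−PEEP) + (PIP−Pplat)] = 0.395 × [0.5×17.2 + 11.8] = 0.395 × 20.4 = 8.058 L·cmH2O.
Power = 27 × 8.058 = 217.57 L·cmH2O/min.
× 0.098 J/(L·cmH2O) → 21.322 J/min.

21.3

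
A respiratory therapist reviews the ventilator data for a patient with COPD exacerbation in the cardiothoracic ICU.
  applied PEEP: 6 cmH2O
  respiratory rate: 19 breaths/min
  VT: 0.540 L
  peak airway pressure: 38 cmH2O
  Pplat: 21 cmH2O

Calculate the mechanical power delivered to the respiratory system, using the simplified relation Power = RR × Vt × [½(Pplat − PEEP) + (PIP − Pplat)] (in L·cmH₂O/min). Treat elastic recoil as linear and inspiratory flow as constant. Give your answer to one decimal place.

Per-breath work = Vt × [½(Pplat−PEEP) + (PIP−Pplat)] = 0.540 × [0.5×15.0 + 17.0] = 0.540 × 24.5 = 13.23 L·cmH2O.
Power = 19 × 13.23 = 251.37 L·cmH2O/min.

251.4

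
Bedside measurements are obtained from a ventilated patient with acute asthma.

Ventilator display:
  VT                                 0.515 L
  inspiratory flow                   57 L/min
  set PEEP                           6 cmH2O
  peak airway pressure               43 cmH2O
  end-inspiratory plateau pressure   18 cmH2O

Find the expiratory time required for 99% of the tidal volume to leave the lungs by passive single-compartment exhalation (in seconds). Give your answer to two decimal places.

Flow: 57 L/min ÷ 60 = 0.95 L/s.
R = (PIP − Pplat)/V̇ = (43 − 18) / 0.95 = 25.0/0.95 = 26.316 cmH2O·s/L.
C = Vt/(Pplat − PEEP) = 515.0 / (18 − 6) = 515.0/12.0 = 42.917 mL/cmH2O.
τ = R × C = 26.316 × 0.04292 L/cmH2O = 1.129 s.
t = −τ·ln(1 − 0.99) = −1.129·ln(0.01) = 5.199 s.

5.20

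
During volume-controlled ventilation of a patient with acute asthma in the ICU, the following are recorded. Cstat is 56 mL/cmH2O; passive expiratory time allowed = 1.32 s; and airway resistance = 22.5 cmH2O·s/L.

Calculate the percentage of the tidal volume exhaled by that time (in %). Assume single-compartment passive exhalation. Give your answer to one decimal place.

τ = R × C = 22.5 × 56 mL/cmH2O = 22.5 × 0.056 L/cmH2O = 1.26 s.
Passive exhalation: V(t)/V₀ = e^(−t/τ) = e^(−1.32/1.26) = 0.3508.
Fraction exhaled = 1 − 0.3508 = 0.6492 → 64.92%.

64.9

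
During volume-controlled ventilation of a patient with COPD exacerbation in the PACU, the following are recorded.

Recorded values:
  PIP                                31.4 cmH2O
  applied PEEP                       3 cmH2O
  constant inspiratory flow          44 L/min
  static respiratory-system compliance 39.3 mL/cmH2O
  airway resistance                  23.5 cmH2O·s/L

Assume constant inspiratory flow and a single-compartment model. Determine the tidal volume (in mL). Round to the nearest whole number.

Flow: 44 L/min ÷ 60 = 0.7333 L/s.
Equation of motion (constant flow): PIP = Vt/C + R·V̇ + PEEP.
Vt/C = PIP − R·V̇ − PEEP = 31.4 − 17.233 − 3 = 11.167 cmH2O.
Vt = C × 11.167 = 39.3 × 11.167 = 438.86 mL.

439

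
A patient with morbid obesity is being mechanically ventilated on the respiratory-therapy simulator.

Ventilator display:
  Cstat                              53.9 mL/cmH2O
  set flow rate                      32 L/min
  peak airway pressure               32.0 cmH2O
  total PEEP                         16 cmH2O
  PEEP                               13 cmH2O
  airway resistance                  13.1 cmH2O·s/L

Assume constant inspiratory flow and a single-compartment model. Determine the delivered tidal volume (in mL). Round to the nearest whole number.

Flow: 32 L/min ÷ 60 = 0.5333 L/s.
Total PEEP = 16 cmH2O (set 13 + intrinsic 3); this is the baseline alveolar pressure.
Equation of motion (constant flow): PIP = Vt/C + R·V̇ + PEEP.
Vt/C = PIP − R·V̇ − PEEP = 32.0 − 6.986 − 16 = 9.014 cmH2O.
Vt = C × 9.014 = 53.9 × 9.014 = 485.85 mL.

486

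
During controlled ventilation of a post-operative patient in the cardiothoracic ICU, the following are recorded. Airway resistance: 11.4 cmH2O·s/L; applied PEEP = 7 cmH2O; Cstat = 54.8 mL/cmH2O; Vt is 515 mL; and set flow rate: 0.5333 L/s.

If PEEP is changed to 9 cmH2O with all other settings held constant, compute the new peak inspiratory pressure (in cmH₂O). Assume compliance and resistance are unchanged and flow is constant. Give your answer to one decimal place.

PIP = Vt/C + R·V̇ + PEEP (constant-flow equation of motion).
Only the baseline term changes: ΔPIP = ΔPEEP = 9 − 7 = 2.0 cmH2O.
Original PIP = 515/54.8 + 11.4×0.5333 + 7 = 22.477 cmH2O; new PIP = 22.477 + (2.0) = 24.477 cmH2O.

24.5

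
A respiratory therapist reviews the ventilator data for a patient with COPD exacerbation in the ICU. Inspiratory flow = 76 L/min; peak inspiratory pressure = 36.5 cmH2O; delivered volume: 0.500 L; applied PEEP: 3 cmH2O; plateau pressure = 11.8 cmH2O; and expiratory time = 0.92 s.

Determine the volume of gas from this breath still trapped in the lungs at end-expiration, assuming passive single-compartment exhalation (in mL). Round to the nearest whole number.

Flow: 76 L/min ÷ 60 = 1.2667 L/s.
R = (PIP − Pplat)/V̇ = (36.5 − 11.8) / 1.2667 = 24.7/1.2667 = 19.499 cmH2O·s/L.
C = Vt/(Pplat − PEEP) = 500.0 / (11.8 − 3) = 500.0/8.8 = 56.818 mL/cmH2O.
τ = R × C = 19.499 × 0.05682 L/cmH2O = 1.108 s.
Fraction remaining = e^(−Te/τ) = e^(−0.92/1.108) = 0.4359.
Trapped volume = 500.0 × 0.4359 = 217.95 mL.

218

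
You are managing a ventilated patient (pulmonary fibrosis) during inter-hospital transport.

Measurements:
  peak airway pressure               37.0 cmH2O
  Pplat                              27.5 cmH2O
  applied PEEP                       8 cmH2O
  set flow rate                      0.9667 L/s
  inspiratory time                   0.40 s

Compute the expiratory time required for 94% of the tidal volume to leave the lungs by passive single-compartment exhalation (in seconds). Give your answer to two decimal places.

Vt = flow × Ti = 0.9667 L/s × 0.40 s × 1000 mL/L = 386.68 mL.
R = (PIP − Pplat)/V̇ = (37.0 − 27.5) / 0.9667 = 9.5/0.9667 = 9.827 cmH2O·s/L.
C = Vt/(Pplat − PEEP) = 386.68 / (27.5 − 8) = 386.68/19.5 = 19.83 mL/cmH2O.
τ = R × C = 9.827 × 0.01983 L/cmH2O = 0.1949 s.
t = −τ·ln(1 − 0.94) = −0.1949·ln(0.06) = 0.5483 s.

0.55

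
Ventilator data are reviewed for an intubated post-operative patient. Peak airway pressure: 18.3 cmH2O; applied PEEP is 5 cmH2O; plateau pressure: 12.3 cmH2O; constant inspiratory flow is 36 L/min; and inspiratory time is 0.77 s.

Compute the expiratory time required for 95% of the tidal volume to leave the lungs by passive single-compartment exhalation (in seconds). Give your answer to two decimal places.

Flow: 36 L/min ÷ 60 = 0.6 L/s.
Vt = flow × Ti = 0.6 L/s × 0.77 s × 1000 mL/L = 462.0 mL.
R = (PIP − Pplat)/V̇ = (18.3 − 12.3) / 0.6 = 6.0/0.6 = 10.0 cmH2O·s/L.
C = Vt/(Pplat − PEEP) = 462.0 / (12.3 − 5) = 462.0/7.3 = 63.288 mL/cmH2O.
τ = R × C = 10.0 × 0.06329 L/cmH2O = 0.6329 s.
t = −τ·ln(1 − 0.95) = −0.6329·ln(0.05) = 1.896 s.

1.90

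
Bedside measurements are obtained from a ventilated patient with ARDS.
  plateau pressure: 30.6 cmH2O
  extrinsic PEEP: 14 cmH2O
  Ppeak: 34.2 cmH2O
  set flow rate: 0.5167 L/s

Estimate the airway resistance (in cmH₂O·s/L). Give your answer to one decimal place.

Raw = (PIP − Pplat) / flow = (34.2 − 30.6) / 0.5167 = 3.6 / 0.5167 = 6.967 cmH2O·s/L.

7.0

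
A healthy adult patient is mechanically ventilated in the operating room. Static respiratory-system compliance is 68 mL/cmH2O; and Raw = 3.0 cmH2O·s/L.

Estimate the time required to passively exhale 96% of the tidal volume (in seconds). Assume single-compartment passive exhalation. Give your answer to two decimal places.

τ = R × C = 3.0 × 68 mL/cmH2O = 3.0 × 0.068 L/cmH2O = 0.204 s.
Exhaled fraction f = 1 − e^(−t/τ) → t = −τ·ln(1 − f) = −0.204·ln(0.04) = 0.6567 s.

0.66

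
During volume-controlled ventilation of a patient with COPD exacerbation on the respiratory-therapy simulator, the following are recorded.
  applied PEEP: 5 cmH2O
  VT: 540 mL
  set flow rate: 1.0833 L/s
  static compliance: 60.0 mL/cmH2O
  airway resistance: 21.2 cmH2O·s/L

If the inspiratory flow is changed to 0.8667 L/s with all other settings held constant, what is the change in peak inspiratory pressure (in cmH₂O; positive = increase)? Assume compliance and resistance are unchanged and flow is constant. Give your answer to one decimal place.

-4.6

PIP = Vt/C + R·V̇ + PEEP (constant-flow equation of motion).
Only the resistive term changes: ΔPIP = R × ΔV̇ = 21.2 × (0.8667 − 1.0833) = 21.2 × -0.2166 = -4.592 cmH2O.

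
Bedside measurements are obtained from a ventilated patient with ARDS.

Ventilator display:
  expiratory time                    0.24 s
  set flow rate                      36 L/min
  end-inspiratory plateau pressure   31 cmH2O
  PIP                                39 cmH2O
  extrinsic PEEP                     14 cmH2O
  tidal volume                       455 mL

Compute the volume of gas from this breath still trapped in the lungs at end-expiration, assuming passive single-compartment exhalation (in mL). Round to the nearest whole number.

232

Flow: 36 L/min ÷ 60 = 0.6 L/s.
R = (PIP − Pplat)/V̇ = (39 − 31) / 0.6 = 8.0/0.6 = 13.333 cmH2O·s/L.
C = Vt/(Pplat − PEEP) = 455.0 / (31 − 14) = 455.0/17.0 = 26.765 mL/cmH2O.
τ = R × C = 13.333 × 0.02677 L/cmH2O = 0.3569 s.
Fraction remaining = e^(−Te/τ) = e^(−0.24/0.3569) = 0.5105.
Trapped volume = 455.0 × 0.5105 = 232.28 mL.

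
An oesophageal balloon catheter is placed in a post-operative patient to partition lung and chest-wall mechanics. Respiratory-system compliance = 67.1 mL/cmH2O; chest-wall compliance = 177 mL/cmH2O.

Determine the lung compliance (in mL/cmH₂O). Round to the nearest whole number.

108

1/CL = 1/Crs − 1/Ccw.
1/CL = 1/67.1 − 1/177 = 0.009253.
CL = 108.07 mL/cmH2O.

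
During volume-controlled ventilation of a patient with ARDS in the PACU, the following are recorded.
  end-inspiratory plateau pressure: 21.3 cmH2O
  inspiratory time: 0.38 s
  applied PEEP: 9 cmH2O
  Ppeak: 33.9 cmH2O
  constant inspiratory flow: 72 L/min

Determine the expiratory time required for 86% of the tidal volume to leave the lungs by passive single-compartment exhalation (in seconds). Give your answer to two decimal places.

Flow: 72 L/min ÷ 60 = 1.2 L/s.
Vt = flow × Ti = 1.2 L/s × 0.38 s × 1000 mL/L = 456.0 mL.
R = (PIP − Pplat)/V̇ = (33.9 − 21.3) / 1.2 = 12.6/1.2 = 10.5 cmH2O·s/L.
C = Vt/(Pplat − PEEP) = 456.0 / (21.3 − 9) = 456.0/12.3 = 37.073 mL/cmH2O.
τ = R × C = 10.5 × 0.03707 L/cmH2O = 0.3892 s.
t = −τ·ln(1 − 0.86) = −0.3892·ln(0.14) = 0.7652 s.

0.77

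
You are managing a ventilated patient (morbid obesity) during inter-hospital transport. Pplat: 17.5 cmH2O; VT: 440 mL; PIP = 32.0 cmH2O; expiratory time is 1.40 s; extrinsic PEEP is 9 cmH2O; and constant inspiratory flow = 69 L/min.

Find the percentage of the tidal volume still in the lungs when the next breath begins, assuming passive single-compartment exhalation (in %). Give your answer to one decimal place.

Flow: 69 L/min ÷ 60 = 1.15 L/s.
R = (PIP − Pplat)/V̇ = (32.0 − 17.5) / 1.15 = 14.5/1.15 = 12.609 cmH2O·s/L.
C = Vt/(Pplat − PEEP) = 440.0 / (17.5 − 9) = 440.0/8.5 = 51.765 mL/cmH2O.
τ = R × C = 12.609 × 0.05177 L/cmH2O = 0.6528 s.
Fraction remaining at end-expiration = e^(−Te/τ) = e^(−1.40/0.6528) = 0.1171 → 11.71%.

11.7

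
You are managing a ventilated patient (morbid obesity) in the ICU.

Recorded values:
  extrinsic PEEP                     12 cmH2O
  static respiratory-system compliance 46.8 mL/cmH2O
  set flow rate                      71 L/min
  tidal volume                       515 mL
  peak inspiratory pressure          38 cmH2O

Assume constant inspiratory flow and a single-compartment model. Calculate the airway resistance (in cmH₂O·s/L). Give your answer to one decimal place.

12.7

Flow: 71 L/min ÷ 60 = 1.1833 L/s.
Equation of motion (constant flow): PIP = Vt/C + R·V̇ + PEEP.
R·V̇ = PIP − Vt/C − PEEP = 38 − 515/46.8 − 12 = 38 − 11.004 − 12 = 14.996 cmH2O.
R = 14.996 / 1.1833 = 12.673 cmH2O·s/L.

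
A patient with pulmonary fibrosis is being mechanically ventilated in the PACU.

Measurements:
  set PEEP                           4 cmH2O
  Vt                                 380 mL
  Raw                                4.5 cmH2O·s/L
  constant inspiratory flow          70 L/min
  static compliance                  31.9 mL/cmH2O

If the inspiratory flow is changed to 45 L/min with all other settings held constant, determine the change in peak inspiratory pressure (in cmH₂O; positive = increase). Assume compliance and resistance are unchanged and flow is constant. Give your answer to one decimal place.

Flow: 70 L/min ÷ 60 = 1.1667 L/s.
New flow: 45 L/min ÷ 60 = 0.75 L/s.
PIP = Vt/C + R·V̇ + PEEP (constant-flow equation of motion).
Only the resistive term changes: ΔPIP = R × ΔV̇ = 4.5 × (0.75 − 1.1667) = 4.5 × -0.4167 = -1.875 cmH2O.

-1.9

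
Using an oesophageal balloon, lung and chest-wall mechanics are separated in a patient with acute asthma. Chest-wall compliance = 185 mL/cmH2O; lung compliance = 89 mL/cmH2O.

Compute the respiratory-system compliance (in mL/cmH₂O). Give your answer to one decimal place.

60.1

Lung and chest wall are elastances in series: 1/Crs = 1/CL + 1/Ccw.
1/Crs = 1/89 + 1/185 = 0.01664.
Crs = 60.096 mL/cmH2O.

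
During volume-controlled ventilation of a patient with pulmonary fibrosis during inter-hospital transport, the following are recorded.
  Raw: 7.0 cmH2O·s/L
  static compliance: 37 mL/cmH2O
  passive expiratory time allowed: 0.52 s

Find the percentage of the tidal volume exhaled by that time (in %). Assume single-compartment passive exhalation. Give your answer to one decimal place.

86.6

τ = R × C = 7.0 × 37 mL/cmH2O = 7.0 × 0.037 L/cmH2O = 0.259 s.
Passive exhalation: V(t)/V₀ = e^(−t/τ) = e^(−0.52/0.259) = 0.1343.
Fraction exhaled = 1 − 0.1343 = 0.8657 → 86.57%.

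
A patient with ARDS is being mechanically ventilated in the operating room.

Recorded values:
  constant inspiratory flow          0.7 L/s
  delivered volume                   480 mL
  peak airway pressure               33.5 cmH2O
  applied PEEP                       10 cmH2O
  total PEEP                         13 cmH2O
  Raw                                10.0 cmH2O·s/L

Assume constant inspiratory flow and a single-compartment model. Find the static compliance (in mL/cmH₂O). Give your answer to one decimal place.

35.6

Total PEEP = 13 cmH2O (set 10 + intrinsic 3); this is the baseline alveolar pressure.
Equation of motion (constant flow): PIP = Vt/C + R·V̇ + PEEP.
Vt/C = PIP − R·V̇ − PEEP = 33.5 − 10.0×0.7 − 13 = 33.5 − 7.0 − 13 = 13.5 cmH2O.
C = Vt / 13.5 = 480 / 13.5 = 35.556 mL/cmH2O.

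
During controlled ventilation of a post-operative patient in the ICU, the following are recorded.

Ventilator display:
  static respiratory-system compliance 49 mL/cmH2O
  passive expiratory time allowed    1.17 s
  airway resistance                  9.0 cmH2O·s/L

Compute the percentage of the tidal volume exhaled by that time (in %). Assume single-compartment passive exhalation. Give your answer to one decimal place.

τ = R × C = 9.0 × 49 mL/cmH2O = 9.0 × 0.049 L/cmH2O = 0.441 s.
Passive exhalation: V(t)/V₀ = e^(−t/τ) = e^(−1.17/0.441) = 0.07044.
Fraction exhaled = 1 − 0.07044 = 0.9296 → 92.96%.

93.0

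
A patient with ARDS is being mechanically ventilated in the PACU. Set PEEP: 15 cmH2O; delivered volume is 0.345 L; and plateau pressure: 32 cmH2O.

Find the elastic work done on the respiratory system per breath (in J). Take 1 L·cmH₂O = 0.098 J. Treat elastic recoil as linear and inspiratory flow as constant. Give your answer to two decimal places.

0.29

Elastic work ≈ ½ × (Pplat − PEEP) × Vt = 0.5 × (32 − 15) × 0.345 L = 0.5 × 17.0 × 0.345 = 2.933 L·cmH2O.
× 0.098 J/(L·cmH2O) → 0.2874 J.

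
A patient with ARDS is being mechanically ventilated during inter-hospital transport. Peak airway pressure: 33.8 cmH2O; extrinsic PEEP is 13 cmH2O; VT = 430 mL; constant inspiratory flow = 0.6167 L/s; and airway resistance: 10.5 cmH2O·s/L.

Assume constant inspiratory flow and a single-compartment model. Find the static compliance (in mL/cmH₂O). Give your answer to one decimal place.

Equation of motion (constant flow): PIP = Vt/C + R·V̇ + PEEP.
Vt/C = PIP − R·V̇ − PEEP = 33.8 − 10.5×0.6167 − 13 = 33.8 − 6.475 − 13 = 14.325 cmH2O.
C = Vt / 14.325 = 430 / 14.325 = 30.017 mL/cmH2O.

30.0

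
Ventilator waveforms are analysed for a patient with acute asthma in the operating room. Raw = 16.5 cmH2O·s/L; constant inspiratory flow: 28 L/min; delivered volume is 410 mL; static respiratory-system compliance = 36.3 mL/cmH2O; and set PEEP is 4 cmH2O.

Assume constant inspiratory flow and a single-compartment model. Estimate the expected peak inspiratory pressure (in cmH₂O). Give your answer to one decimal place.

23.0

Flow: 28 L/min ÷ 60 = 0.4667 L/s.
Equation of motion (constant flow): PIP = Vt/C + R·V̇ + PEEP.
PIP = 410/36.3 + 16.5×0.4667 + 4 = 11.295 + 7.701 + 4 = 22.996 cmH2O.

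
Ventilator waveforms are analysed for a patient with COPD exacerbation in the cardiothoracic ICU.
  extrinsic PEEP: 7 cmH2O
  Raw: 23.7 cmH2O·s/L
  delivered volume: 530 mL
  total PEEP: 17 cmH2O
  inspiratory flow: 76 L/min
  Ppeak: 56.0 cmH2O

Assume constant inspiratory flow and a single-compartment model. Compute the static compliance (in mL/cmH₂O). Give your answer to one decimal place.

59.0

Flow: 76 L/min ÷ 60 = 1.2667 L/s.
Total PEEP = 17 cmH2O (set 7 + intrinsic 10); this is the baseline alveolar pressure.
Equation of motion (constant flow): PIP = Vt/C + R·V̇ + PEEP.
Vt/C = PIP − R·V̇ − PEEP = 56.0 − 23.7×1.2667 − 17 = 56.0 − 30.021 − 17 = 8.979 cmH2O.
C = Vt / 8.979 = 530 / 8.979 = 59.027 mL/cmH2O.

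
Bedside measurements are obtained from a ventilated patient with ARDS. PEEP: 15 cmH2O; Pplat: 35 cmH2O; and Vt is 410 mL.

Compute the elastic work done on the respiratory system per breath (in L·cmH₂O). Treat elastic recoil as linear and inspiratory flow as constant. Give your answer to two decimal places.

4.10

Elastic work ≈ ½ × (Pplat − PEEP) × Vt = 0.5 × (35 − 15) × 0.410 L = 0.5 × 20.0 × 0.410 = 4.1 L·cmH2O.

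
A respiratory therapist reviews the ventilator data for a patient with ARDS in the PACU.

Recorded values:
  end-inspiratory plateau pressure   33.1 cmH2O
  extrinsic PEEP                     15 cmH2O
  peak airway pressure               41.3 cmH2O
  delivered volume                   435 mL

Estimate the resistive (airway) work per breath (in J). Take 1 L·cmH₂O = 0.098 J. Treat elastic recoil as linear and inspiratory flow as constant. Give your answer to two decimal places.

With constant inspiratory flow the resistive pressure is constant at PIP − Pplat = 41.3 − 33.1 = 8.2 cmH2O, so resistive work = 8.2 × 0.435 = 3.567 L·cmH2O.
× 0.098 J/(L·cmH2O) → 0.3496 J.

0.35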